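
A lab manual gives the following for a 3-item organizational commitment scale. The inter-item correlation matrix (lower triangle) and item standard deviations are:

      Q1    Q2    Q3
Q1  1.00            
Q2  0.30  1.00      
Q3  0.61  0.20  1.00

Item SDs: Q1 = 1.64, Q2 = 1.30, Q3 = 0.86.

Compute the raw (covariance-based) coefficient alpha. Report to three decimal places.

α = 0.604

Σσ²ᵢ = 1.64² + 1.30² + 0.86² = 5.1192
Covariances σ_ij = r_ij · s_i · s_j:
  σ(Q1,Q2) = 0.30 × 1.64 × 1.30 = 0.6396
  σ(Q1,Q3) = 0.61 × 1.64 × 0.86 = 0.8603
  σ(Q2,Q3) = 0.20 × 1.30 × 0.86 = 0.2236
σ²_T = Σσ²ᵢ + 2·Σσ_ij = 5.1192 + 2 × 1.7235 = 8.5662
α = (3/2)·(1 − 5.1192/8.5662) = 0.604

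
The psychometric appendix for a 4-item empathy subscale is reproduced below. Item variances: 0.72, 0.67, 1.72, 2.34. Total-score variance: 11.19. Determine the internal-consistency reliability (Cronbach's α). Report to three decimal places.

Σσ²ᵢ = 0.72 + 0.67 + 1.72 + 2.34 = 5.45
α = (k/(k−1))·(1 − Σσ²ᵢ/Var(T)) = (4/3)·(1 − 5.45/11.19) = 0.684

α = 0.684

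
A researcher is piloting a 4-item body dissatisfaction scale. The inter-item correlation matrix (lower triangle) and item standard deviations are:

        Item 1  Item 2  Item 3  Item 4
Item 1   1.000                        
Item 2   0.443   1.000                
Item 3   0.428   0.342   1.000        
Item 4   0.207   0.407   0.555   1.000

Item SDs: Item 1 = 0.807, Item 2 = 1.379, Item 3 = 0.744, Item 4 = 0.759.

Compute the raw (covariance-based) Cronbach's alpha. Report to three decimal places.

Σσ²ᵢ = 0.807² + 1.379² + 0.744² + 0.759² = 3.6825
Covariances σ_ij = r_ij · s_i · s_j:
  σ(Item 1,Item 2) = 0.443 × 0.807 × 1.379 = 0.4930
  σ(Item 1,Item 3) = 0.428 × 0.807 × 0.744 = 0.2570
  σ(Item 1,Item 4) = 0.207 × 0.807 × 0.759 = 0.1268
  σ(Item 2,Item 3) = 0.342 × 1.379 × 0.744 = 0.3509
  σ(Item 2,Item 4) = 0.407 × 1.379 × 0.759 = 0.4260
  σ(Item 3,Item 4) = 0.555 × 0.744 × 0.759 = 0.3134
σ²_T = Σσ²ᵢ + 2·Σσ_ij = 3.6825 + 2 × 1.9671 = 7.6167
α = (4/3)·(1 − 3.6825/7.6167) = 0.689

Cronbach's alpha = 0.689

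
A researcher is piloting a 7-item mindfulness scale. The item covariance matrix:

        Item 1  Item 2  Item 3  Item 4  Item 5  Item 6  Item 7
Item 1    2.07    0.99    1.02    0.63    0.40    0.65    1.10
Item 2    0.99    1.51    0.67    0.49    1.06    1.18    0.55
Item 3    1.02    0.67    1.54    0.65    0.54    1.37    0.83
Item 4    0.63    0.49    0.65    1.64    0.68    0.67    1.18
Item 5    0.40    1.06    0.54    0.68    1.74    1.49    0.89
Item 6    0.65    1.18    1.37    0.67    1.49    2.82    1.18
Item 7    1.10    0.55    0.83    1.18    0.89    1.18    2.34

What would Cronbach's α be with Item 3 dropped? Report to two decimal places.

Remaining items: Item 1, Item 2, Item 4, Item 5, Item 6, Item 7 (k = 6).
Σσᵢ² = 2.07 + 1.51 + 1.64 + 1.74 + 2.82 + 2.34 = 12.12
σ²_total = 12.12 + 2 × 13.14 = 38.40
α (item deleted) = (6/5)·(1 − 12.12/38.40) = 0.82

Cronbach's α = 0.82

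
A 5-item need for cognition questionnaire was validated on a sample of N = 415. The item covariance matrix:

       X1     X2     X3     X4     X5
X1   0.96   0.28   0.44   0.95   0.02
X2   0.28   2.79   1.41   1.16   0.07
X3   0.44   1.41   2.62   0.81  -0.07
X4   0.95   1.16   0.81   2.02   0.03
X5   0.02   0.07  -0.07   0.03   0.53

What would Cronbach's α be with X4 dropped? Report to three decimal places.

α = 0.512

Remaining items: X1, X2, X3, X5 (k = 4).
Σσᵢ² = 0.96 + 2.79 + 2.62 + 0.53 = 6.90
σ²_T = 6.90 + 2 × 2.15 = 11.20
α (item deleted) = (4/3)·(1 − 6.90/11.20) = 0.512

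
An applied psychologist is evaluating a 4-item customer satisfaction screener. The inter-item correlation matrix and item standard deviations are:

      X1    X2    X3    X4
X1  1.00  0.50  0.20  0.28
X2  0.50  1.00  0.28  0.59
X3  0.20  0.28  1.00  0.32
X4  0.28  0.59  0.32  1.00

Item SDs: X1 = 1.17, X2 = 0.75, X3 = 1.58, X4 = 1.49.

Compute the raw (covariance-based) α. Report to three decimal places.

α = 0.637

Σσ²ᵢ = 1.17² + 0.75² + 1.58² + 1.49² = 6.6479
Covariances σ_ij = r_ij · s_i · s_j:
  σ(X1,X2) = 0.50 × 1.17 × 0.75 = 0.4387
  σ(X1,X3) = 0.20 × 1.17 × 1.58 = 0.3697
  σ(X1,X4) = 0.28 × 1.17 × 1.49 = 0.4881
  σ(X2,X3) = 0.28 × 0.75 × 1.58 = 0.3318
  σ(X2,X4) = 0.59 × 0.75 × 1.49 = 0.6593
  σ(X3,X4) = 0.32 × 1.58 × 1.49 = 0.7533
σ²_T = Σσ²ᵢ + 2·Σσ_ij = 6.6479 + 2 × 3.0409 = 12.7297
α = (4/3)·(1 − 6.6479/12.7297) = 0.637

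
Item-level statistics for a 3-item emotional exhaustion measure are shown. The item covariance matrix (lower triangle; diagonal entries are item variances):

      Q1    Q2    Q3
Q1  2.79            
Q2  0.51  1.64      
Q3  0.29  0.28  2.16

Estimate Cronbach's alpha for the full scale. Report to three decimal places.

sum of item variances = 2.79 + 1.64 + 2.16 = 6.59
Sum of the distinct covariances = 1.08
total variance = 6.59 + 2 × 1.08 = 8.75
α = (k/(k−1))·(1 − sum of item variances/total variance) = (3/2)·(1 − 6.59/8.75) = 0.370

α = 0.370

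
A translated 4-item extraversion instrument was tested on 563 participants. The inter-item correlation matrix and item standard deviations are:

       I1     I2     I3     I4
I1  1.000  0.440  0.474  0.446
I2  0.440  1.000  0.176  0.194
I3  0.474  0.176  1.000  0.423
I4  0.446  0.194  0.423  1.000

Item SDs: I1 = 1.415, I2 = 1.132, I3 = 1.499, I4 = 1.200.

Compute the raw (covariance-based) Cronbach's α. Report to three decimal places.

Σσ²ᵢ = 1.415² + 1.132² + 1.499² + 1.200² = 6.9707
Covariances σ_ij = r_ij · s_i · s_j:
  σ(I1,I2) = 0.440 × 1.415 × 1.132 = 0.7048
  σ(I1,I3) = 0.474 × 1.415 × 1.499 = 1.0054
  σ(I1,I4) = 0.446 × 1.415 × 1.200 = 0.7573
  σ(I2,I3) = 0.176 × 1.132 × 1.499 = 0.2986
  σ(I2,I4) = 0.194 × 1.132 × 1.200 = 0.2635
  σ(I3,I4) = 0.423 × 1.499 × 1.200 = 0.7609
σ²_T = Σσ²ᵢ + 2·Σσ_ij = 6.9707 + 2 × 3.7905 = 14.5517
α = (4/3)·(1 − 6.9707/14.5517) = 0.695

Cronbach's α = 0.695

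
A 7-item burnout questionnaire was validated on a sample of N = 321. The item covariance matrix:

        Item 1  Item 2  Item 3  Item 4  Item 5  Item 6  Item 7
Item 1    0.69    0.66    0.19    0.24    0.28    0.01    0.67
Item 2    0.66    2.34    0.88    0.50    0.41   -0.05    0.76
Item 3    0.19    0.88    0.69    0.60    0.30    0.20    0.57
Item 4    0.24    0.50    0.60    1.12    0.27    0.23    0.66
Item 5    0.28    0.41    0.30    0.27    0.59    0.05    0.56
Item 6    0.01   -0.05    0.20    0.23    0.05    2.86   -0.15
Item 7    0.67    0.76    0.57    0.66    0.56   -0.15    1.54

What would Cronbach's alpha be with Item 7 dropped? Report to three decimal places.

Remaining items: Item 1, Item 2, Item 3, Item 4, Item 5, Item 6 (k = 6).
Σσ²ᵢ = 0.69 + 2.34 + 0.69 + 1.12 + 0.59 + 2.86 = 8.29
Var(T) = 8.29 + 2 × 4.77 = 17.83
α (item deleted) = (6/5)·(1 − 8.29/17.83) = 0.642

Cronbach's alpha = 0.642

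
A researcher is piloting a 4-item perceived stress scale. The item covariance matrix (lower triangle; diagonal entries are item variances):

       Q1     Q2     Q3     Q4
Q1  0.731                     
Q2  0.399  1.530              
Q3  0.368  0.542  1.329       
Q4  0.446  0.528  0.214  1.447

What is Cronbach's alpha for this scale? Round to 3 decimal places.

ΣVar(i) = 0.731 + 1.530 + 1.329 + 1.447 = 5.037
Σ_{i<j} σ_ij = 2.497
Var(T) = 5.037 + 2 × 2.497 = 10.031
α = (k/(k−1))·(1 − ΣVar(i)/Var(T)) = (4/3)·(1 − 5.037/10.031) = 0.664

α = 0.664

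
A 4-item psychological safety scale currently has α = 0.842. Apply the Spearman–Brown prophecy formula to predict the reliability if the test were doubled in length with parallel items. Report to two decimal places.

predicted reliability = 0.91

Length factor m = 2
α' = m·α / (1 + (m−1)·α)
   = 2 × 0.842 / (1 + (2 − 1) × 0.842)
   = 1.6840 / 1.8420 = 0.91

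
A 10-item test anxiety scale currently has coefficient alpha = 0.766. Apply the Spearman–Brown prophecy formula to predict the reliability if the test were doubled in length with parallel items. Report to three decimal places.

Length factor m = 2
α' = m·α / (1 + (m−1)·α)
   = 2 × 0.766 / (1 + (2 − 1) × 0.766)
   = 1.5320 / 1.7660 = 0.867

predicted reliability = 0.867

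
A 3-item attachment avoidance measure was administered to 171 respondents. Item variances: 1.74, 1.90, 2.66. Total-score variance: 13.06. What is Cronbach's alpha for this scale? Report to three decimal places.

Σσᵢ² = 1.74 + 1.90 + 2.66 = 6.30
α = (k/(k−1))·(1 − Σσᵢ²/Var(T)) = (3/2)·(1 − 6.30/13.06) = 0.776

Cronbach's alpha = 0.776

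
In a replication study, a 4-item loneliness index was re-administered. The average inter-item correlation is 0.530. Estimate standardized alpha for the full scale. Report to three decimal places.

Standardized α = k·r̄ / (1 + (k−1)·r̄) = 4 × 0.530 / (1 + 3 × 0.530)
  = 2.1200 / 2.5900 = 0.819

α = 0.819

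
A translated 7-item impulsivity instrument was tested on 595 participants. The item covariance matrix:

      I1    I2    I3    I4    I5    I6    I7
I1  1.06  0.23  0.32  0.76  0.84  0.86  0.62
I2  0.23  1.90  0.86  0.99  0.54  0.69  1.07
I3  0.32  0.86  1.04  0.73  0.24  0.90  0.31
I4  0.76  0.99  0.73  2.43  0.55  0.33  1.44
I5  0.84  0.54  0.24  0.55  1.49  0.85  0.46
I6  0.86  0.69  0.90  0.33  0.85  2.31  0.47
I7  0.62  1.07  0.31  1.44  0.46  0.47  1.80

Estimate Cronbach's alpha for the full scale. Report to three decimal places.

α = 0.817

Σσ²ᵢ = 1.06 + 1.90 + 1.04 + 2.43 + 1.49 + 2.31 + 1.80 = 12.03
Sum of off-diagonal covariances = 14.06
Var(T) = 12.03 + 2 × 14.06 = 40.15
α = (k/(k−1))·(1 − Σσ²ᵢ/Var(T)) = (7/6)·(1 − 12.03/40.15) = 0.817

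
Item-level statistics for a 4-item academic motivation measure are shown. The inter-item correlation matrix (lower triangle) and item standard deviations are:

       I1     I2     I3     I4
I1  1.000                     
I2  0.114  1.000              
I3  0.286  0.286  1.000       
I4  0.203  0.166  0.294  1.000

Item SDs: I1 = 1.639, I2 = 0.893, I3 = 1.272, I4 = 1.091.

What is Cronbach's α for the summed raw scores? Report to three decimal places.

Σσ²ᵢ = 1.639² + 0.893² + 1.272² + 1.091² = 6.2920
Covariances σ_ij = r_ij · s_i · s_j:
  σ(I1,I2) = 0.114 × 1.639 × 0.893 = 0.1669
  σ(I1,I3) = 0.286 × 1.639 × 1.272 = 0.5963
  σ(I1,I4) = 0.203 × 1.639 × 1.091 = 0.3630
  σ(I2,I3) = 0.286 × 0.893 × 1.272 = 0.3249
  σ(I2,I4) = 0.166 × 0.893 × 1.091 = 0.1617
  σ(I3,I4) = 0.294 × 1.272 × 1.091 = 0.4080
σ²_T = Σσ²ᵢ + 2·Σσ_ij = 6.2920 + 2 × 2.0208 = 10.3336
α = (4/3)·(1 − 6.2920/10.3336) = 0.521

Cronbach's α = 0.521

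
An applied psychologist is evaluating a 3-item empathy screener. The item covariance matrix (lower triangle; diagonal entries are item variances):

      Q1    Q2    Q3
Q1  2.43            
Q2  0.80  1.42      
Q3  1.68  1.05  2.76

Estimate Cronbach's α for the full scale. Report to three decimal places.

Σσᵢ² = 2.43 + 1.42 + 2.76 = 6.61
Sum of the distinct covariances = 3.53
σ²_total = 6.61 + 2 × 3.53 = 13.67
α = (k/(k−1))·(1 − Σσᵢ²/σ²_total) = (3/2)·(1 − 6.61/13.67) = 0.775

Cronbach's α = 0.775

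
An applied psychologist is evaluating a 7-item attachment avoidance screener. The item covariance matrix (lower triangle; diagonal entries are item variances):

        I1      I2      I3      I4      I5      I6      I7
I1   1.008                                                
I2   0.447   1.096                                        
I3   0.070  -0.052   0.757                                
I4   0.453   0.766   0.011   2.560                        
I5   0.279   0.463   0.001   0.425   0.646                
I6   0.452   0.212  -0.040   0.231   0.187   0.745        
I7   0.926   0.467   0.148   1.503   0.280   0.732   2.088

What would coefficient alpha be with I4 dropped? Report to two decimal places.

α = 0.71

Remaining items: I1, I2, I3, I5, I6, I7 (k = 6).
Σσᵢ² = 1.008 + 1.096 + 0.757 + 0.646 + 0.745 + 2.088 = 6.340
σ²_T = 6.340 + 2 × 4.572 = 15.484
α (item deleted) = (6/5)·(1 − 6.340/15.484) = 0.71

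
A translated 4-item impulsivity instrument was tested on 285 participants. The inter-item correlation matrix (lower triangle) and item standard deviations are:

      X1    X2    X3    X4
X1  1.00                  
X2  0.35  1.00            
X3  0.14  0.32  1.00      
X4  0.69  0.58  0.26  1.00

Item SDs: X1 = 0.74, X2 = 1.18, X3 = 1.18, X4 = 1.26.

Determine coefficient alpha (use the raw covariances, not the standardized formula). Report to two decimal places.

coefficient alpha = 0.71

Σσ²ᵢ = 0.74² + 1.18² + 1.18² + 1.26² = 4.9200
Covariances σ_ij = r_ij · s_i · s_j:
  σ(X1,X2) = 0.35 × 0.74 × 1.18 = 0.3056
  σ(X1,X3) = 0.14 × 0.74 × 1.18 = 0.1222
  σ(X1,X4) = 0.69 × 0.74 × 1.26 = 0.6434
  σ(X2,X3) = 0.32 × 1.18 × 1.18 = 0.4456
  σ(X2,X4) = 0.58 × 1.18 × 1.26 = 0.8623
  σ(X3,X4) = 0.26 × 1.18 × 1.26 = 0.3866
σ²_T = Σσ²ᵢ + 2·Σσ_ij = 4.9200 + 2 × 2.7657 = 10.4514
α = (4/3)·(1 − 4.9200/10.4514) = 0.71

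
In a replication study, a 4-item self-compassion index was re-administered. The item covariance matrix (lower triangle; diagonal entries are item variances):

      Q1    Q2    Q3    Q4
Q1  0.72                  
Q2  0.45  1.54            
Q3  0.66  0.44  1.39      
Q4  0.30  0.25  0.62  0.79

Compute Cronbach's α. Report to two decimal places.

α = 0.73

Σσ²ᵢ = 0.72 + 1.54 + 1.39 + 0.79 = 4.44
Σ_{i<j} σ_ij = 2.72
σ²_total = 4.44 + 2 × 2.72 = 9.88
α = (k/(k−1))·(1 − Σσ²ᵢ/σ²_total) = (4/3)·(1 − 4.44/9.88) = 0.73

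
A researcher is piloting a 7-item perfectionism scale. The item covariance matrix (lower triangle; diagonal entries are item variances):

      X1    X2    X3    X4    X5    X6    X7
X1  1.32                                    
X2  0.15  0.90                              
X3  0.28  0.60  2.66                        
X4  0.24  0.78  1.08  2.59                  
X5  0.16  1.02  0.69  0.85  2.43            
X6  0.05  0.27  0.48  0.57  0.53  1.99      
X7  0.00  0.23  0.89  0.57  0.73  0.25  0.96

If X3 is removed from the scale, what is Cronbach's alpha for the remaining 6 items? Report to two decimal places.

Cronbach's alpha = 0.67

Remaining items: X1, X2, X4, X5, X6, X7 (k = 6).
sum of item variances = 1.32 + 0.90 + 2.59 + 2.43 + 1.99 + 0.96 = 10.19
Var(T) = 10.19 + 2 × 6.40 = 22.99
α (item deleted) = (6/5)·(1 − 10.19/22.99) = 0.67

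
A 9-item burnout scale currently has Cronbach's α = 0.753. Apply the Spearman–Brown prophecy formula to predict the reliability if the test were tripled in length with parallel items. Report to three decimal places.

predicted reliability = 0.901

Length factor m = 3
α' = m·α / (1 + (m−1)·α)
   = 3 × 0.753 / (1 + (3 − 1) × 0.753)
   = 2.2590 / 2.5060 = 0.901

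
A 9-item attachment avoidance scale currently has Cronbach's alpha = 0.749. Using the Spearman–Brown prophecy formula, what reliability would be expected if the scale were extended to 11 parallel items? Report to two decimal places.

predicted reliability = 0.78

Length factor m = 11/9 = 1.2222
α' = m·α / (1 + (m−1)·α)
   = 11/9 × 0.749 / (1 + (11/9 − 1) × 0.749)
   = 0.9154 / 1.1664 = 0.78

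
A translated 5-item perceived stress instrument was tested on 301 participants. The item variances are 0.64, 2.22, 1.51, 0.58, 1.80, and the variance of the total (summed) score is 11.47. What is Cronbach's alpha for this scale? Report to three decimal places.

ΣVar(i) = 0.64 + 2.22 + 1.51 + 0.58 + 1.80 = 6.75
α = (k/(k−1))·(1 − ΣVar(i)/σ²_total) = (5/4)·(1 − 6.75/11.47) = 0.514

Cronbach's alpha = 0.514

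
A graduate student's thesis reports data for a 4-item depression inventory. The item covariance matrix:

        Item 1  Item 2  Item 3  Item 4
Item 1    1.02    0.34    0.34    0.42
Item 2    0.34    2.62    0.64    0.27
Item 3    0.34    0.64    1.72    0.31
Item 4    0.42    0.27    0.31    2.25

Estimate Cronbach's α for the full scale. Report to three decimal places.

sum of item variances = 1.02 + 2.62 + 1.72 + 2.25 = 7.61
Σ_{i<j} σ_ij = 2.32
σ²_total = 7.61 + 2 × 2.32 = 12.25
α = (k/(k−1))·(1 − sum of item variances/σ²_total) = (4/3)·(1 − 7.61/12.25) = 0.505

Cronbach's α = 0.505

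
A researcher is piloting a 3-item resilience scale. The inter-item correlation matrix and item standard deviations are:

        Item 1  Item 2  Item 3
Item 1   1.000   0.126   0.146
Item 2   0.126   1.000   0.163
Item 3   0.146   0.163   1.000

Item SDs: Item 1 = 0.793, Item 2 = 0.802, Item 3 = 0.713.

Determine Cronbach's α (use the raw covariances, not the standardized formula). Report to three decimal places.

Σσ²ᵢ = 0.793² + 0.802² + 0.713² = 1.7804
Covariances σ_ij = r_ij · s_i · s_j:
  σ(Item 1,Item 2) = 0.126 × 0.793 × 0.802 = 0.0801
  σ(Item 1,Item 3) = 0.146 × 0.793 × 0.713 = 0.0825
  σ(Item 2,Item 3) = 0.163 × 0.802 × 0.713 = 0.0932
σ²_T = Σσ²ᵢ + 2·Σσ_ij = 1.7804 + 2 × 0.2558 = 2.2920
α = (3/2)·(1 − 1.7804/2.2920) = 0.335

Cronbach's α = 0.335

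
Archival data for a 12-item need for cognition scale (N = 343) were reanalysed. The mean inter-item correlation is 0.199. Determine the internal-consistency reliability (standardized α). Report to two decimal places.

standardized α = 0.75

Standardized α = k·r̄ / (1 + (k−1)·r̄) = 12 × 0.199 / (1 + 11 × 0.199)
  = 2.3880 / 3.1890 = 0.75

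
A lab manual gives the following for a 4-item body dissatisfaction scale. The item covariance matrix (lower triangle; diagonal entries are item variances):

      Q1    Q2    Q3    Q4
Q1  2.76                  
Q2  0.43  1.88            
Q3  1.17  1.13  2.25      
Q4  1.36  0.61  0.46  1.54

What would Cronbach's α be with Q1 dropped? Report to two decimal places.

α = 0.66

Remaining items: Q2, Q3, Q4 (k = 3).
Σσᵢ² = 1.88 + 2.25 + 1.54 = 5.67
Var(T) = 5.67 + 2 × 2.20 = 10.07
α (item deleted) = (3/2)·(1 − 5.67/10.07) = 0.66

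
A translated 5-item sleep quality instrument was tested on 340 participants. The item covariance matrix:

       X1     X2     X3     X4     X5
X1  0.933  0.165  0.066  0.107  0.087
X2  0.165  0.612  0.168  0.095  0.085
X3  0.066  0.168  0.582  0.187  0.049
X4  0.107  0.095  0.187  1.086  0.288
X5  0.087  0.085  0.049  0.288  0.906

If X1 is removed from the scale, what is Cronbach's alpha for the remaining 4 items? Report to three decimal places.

Cronbach's alpha = 0.472

Remaining items: X2, X3, X4, X5 (k = 4).
Σσᵢ² = 0.612 + 0.582 + 1.086 + 0.906 = 3.186
total variance = 3.186 + 2 × 0.872 = 4.930
α (item deleted) = (4/3)·(1 − 3.186/4.930) = 0.472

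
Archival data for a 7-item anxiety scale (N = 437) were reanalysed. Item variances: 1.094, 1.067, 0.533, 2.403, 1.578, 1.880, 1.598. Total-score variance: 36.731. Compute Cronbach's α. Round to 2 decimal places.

sum of item variances = 1.094 + 1.067 + 0.533 + 2.403 + 1.578 + 1.880 + 1.598 = 10.153
α = (k/(k−1))·(1 − sum of item variances/σ²_total) = (7/6)·(1 − 10.153/36.731) = 0.84

Cronbach's α = 0.84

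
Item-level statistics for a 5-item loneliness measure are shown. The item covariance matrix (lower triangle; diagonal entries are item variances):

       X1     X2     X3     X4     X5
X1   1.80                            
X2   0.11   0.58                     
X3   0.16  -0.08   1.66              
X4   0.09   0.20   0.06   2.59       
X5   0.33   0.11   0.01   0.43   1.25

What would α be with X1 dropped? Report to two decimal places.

α = 0.26

Remaining items: X2, X3, X4, X5 (k = 4).
Σσ²ᵢ = 0.58 + 1.66 + 2.59 + 1.25 = 6.08
σ²_T = 6.08 + 2 × 0.73 = 7.54
α (item deleted) = (4/3)·(1 − 6.08/7.54) = 0.26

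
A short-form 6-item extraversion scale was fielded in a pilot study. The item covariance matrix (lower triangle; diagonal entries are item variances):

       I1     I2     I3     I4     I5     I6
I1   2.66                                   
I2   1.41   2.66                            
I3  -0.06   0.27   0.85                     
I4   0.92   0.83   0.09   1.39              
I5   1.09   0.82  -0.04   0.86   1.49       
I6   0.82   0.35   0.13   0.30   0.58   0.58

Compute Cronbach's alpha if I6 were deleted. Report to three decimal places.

Remaining items: I1, I2, I3, I4, I5 (k = 5).
sum of item variances = 2.66 + 2.66 + 0.85 + 1.39 + 1.49 = 9.05
Var(T) = 9.05 + 2 × 6.19 = 21.43
α (item deleted) = (5/4)·(1 − 9.05/21.43) = 0.722

Cronbach's alpha = 0.722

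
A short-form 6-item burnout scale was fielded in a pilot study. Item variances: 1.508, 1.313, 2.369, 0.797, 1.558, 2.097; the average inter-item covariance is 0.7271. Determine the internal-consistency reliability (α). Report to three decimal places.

Σσ²ᵢ = 1.508 + 1.313 + 2.369 + 0.797 + 1.558 + 2.097 = 9.642
Sum of the 15 distinct covariances = 15 × 0.7271 = 10.9065
σ²_T = Σσ²ᵢ + 2·Σcov = 9.642 + 2 × 10.9065 = 31.4550
α = (6/5)·(1 − 9.642/31.4550) = 0.832

α = 0.832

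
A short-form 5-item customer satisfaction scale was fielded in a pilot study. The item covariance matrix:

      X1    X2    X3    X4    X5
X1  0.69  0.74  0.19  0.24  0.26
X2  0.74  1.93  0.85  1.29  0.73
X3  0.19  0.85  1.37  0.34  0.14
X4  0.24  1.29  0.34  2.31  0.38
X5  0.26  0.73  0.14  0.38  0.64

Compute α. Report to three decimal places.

α = 0.747

Σσᵢ² = 0.69 + 1.93 + 1.37 + 2.31 + 0.64 = 6.94
Sum of off-diagonal covariances = 5.16
Var(T) = 6.94 + 2 × 5.16 = 17.26
α = (k/(k−1))·(1 − Σσᵢ²/Var(T)) = (5/4)·(1 − 6.94/17.26) = 0.747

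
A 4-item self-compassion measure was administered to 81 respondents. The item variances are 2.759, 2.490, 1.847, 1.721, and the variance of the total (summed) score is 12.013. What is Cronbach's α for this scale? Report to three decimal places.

sum of item variances = 2.759 + 2.490 + 1.847 + 1.721 = 8.817
α = (k/(k−1))·(1 − sum of item variances/σ²_T) = (4/3)·(1 − 8.817/12.013) = 0.355

α = 0.355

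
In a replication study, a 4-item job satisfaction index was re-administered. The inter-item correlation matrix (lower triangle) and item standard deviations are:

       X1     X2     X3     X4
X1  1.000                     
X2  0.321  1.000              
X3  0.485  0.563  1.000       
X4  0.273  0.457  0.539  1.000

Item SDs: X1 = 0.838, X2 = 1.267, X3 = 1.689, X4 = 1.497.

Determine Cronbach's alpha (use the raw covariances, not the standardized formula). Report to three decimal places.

Σσ²ᵢ = 0.838² + 1.267² + 1.689² + 1.497² = 7.4013
Covariances σ_ij = r_ij · s_i · s_j:
  σ(X1,X2) = 0.321 × 0.838 × 1.267 = 0.3408
  σ(X1,X3) = 0.485 × 0.838 × 1.689 = 0.6865
  σ(X1,X4) = 0.273 × 0.838 × 1.497 = 0.3425
  σ(X2,X3) = 0.563 × 1.267 × 1.689 = 1.2048
  σ(X2,X4) = 0.457 × 1.267 × 1.497 = 0.8668
  σ(X3,X4) = 0.539 × 1.689 × 1.497 = 1.3628
σ²_T = Σσ²ᵢ + 2·Σσ_ij = 7.4013 + 2 × 4.8042 = 17.0097
α = (4/3)·(1 − 7.4013/17.0097) = 0.753

α = 0.753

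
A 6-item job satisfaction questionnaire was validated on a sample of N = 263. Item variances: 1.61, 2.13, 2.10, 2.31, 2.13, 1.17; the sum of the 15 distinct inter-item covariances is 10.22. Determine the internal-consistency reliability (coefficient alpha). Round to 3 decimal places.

Σσ²ᵢ = 1.61 + 2.13 + 2.10 + 2.31 + 2.13 + 1.17 = 11.45
Sum of distinct covariances = 10.22
σ²_T = Σσ²ᵢ + 2·Σcov = 11.45 + 2 × 10.22 = 31.89
α = (6/5)·(1 − 11.45/31.89) = 0.769

coefficient alpha = 0.769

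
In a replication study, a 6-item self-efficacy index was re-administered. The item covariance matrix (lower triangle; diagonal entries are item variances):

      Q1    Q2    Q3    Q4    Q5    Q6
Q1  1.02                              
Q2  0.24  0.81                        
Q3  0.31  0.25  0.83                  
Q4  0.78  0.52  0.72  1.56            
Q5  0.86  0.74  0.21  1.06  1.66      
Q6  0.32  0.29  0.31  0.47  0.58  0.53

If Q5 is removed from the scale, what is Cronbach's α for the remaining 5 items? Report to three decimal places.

Cronbach's α = 0.799

Remaining items: Q1, Q2, Q3, Q4, Q6 (k = 5).
sum of item variances = 1.02 + 0.81 + 0.83 + 1.56 + 0.53 = 4.75
Var(T) = 4.75 + 2 × 4.21 = 13.17
α (item deleted) = (5/4)·(1 − 4.75/13.17) = 0.799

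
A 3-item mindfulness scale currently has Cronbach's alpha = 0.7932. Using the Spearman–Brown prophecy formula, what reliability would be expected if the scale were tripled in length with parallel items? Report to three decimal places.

Length factor m = 3
α' = m·α / (1 + (m−1)·α)
   = 3 × 0.7932 / (1 + (3 − 1) × 0.7932)
   = 2.3796 / 2.5864 = 0.920

predicted reliability = 0.920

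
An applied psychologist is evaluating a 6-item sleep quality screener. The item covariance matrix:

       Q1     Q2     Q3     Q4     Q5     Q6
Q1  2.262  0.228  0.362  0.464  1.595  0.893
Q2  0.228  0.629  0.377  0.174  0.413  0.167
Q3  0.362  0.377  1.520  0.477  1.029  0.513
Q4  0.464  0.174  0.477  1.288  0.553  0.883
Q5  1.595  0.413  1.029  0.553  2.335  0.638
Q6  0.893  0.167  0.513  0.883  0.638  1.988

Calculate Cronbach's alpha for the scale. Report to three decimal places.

sum of item variances = 2.262 + 0.629 + 1.520 + 1.288 + 2.335 + 1.988 = 10.022
Sum of the distinct covariances = 8.766
Var(T) = 10.022 + 2 × 8.766 = 27.554
α = (k/(k−1))·(1 − sum of item variances/Var(T)) = (6/5)·(1 − 10.022/27.554) = 0.764

Cronbach's alpha = 0.764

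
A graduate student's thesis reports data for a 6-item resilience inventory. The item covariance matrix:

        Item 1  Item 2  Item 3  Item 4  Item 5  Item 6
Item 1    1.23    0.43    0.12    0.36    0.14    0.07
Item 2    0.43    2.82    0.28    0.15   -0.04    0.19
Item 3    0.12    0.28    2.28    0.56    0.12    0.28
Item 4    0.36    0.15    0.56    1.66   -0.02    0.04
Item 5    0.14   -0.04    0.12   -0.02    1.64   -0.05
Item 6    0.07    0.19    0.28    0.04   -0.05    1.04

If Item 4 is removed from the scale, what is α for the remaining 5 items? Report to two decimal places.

α = 0.32

Remaining items: Item 1, Item 2, Item 3, Item 5, Item 6 (k = 5).
ΣVar(i) = 1.23 + 2.82 + 2.28 + 1.64 + 1.04 = 9.01
σ²_total = 9.01 + 2 × 1.54 = 12.09
α (item deleted) = (5/4)·(1 − 9.01/12.09) = 0.32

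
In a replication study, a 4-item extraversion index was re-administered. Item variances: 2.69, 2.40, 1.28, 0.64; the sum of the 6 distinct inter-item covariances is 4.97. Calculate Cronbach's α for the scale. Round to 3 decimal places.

α = 0.782

Σσᵢ² = 2.69 + 2.40 + 1.28 + 0.64 = 7.01
Sum of distinct covariances = 4.97
total variance = Σσᵢ² + 2·Σcov = 7.01 + 2 × 4.97 = 16.95
α = (4/3)·(1 − 7.01/16.95) = 0.782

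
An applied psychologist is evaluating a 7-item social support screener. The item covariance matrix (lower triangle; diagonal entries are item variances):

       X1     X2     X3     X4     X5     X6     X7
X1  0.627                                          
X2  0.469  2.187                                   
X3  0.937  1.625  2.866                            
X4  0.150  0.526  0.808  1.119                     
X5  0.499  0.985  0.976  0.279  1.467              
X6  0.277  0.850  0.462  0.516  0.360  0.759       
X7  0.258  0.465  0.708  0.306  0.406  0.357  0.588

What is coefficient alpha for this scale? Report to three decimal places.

coefficient alpha = 0.837

Σσᵢ² = 0.627 + 2.187 + 2.866 + 1.119 + 1.467 + 0.759 + 0.588 = 9.613
Σ_{i<j} σ_ij = 12.219
total variance = 9.613 + 2 × 12.219 = 34.051
α = (k/(k−1))·(1 − Σσᵢ²/total variance) = (7/6)·(1 − 9.613/34.051) = 0.837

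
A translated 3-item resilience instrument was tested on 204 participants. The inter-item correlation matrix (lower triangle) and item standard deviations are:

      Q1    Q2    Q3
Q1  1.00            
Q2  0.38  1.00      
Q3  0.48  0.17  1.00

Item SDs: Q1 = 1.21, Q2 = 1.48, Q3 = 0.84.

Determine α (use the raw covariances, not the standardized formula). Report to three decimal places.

α = 0.581

Σσ²ᵢ = 1.21² + 1.48² + 0.84² = 4.3601
Covariances σ_ij = r_ij · s_i · s_j:
  σ(Q1,Q2) = 0.38 × 1.21 × 1.48 = 0.6805
  σ(Q1,Q3) = 0.48 × 1.21 × 0.84 = 0.4879
  σ(Q2,Q3) = 0.17 × 1.48 × 0.84 = 0.2113
σ²_T = Σσ²ᵢ + 2·Σσ_ij = 4.3601 + 2 × 1.3797 = 7.1195
α = (3/2)·(1 − 4.3601/7.1195) = 0.581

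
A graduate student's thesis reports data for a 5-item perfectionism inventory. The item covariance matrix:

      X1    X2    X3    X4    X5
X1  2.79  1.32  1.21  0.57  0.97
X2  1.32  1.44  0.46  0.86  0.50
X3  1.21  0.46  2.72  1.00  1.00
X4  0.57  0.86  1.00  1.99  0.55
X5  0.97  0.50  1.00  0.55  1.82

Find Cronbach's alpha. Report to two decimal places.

α = 0.76

ΣVar(i) = 2.79 + 1.44 + 2.72 + 1.99 + 1.82 = 10.76
Sum of the distinct covariances = 8.44
σ²_total = 10.76 + 2 × 8.44 = 27.64
α = (k/(k−1))·(1 − ΣVar(i)/σ²_total) = (5/4)·(1 − 10.76/27.64) = 0.76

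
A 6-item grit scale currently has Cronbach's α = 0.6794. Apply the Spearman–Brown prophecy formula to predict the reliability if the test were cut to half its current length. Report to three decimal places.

predicted reliability = 0.514

Length factor m = 1/2
α' = m·α / (1 − (1−m)·α)
   = 1/2 × 0.6794 / (1 − (1 − 1/2) × 0.6794)
   = 0.3397 / 0.6603 = 0.514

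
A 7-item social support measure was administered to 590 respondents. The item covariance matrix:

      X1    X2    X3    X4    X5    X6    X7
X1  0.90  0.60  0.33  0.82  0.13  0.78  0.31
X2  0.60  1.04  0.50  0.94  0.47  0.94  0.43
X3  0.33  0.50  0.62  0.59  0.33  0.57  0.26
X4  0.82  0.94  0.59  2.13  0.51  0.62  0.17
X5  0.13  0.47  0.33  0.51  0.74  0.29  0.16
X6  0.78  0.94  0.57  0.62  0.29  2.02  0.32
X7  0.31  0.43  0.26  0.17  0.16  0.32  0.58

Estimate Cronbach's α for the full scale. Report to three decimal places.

Cronbach's α = 0.834

Σσ²ᵢ = 0.90 + 1.04 + 0.62 + 2.13 + 0.74 + 2.02 + 0.58 = 8.03
Sum of the distinct covariances = 10.07
σ²_total = 8.03 + 2 × 10.07 = 28.17
α = (k/(k−1))·(1 − Σσ²ᵢ/σ²_total) = (7/6)·(1 − 8.03/28.17) = 0.834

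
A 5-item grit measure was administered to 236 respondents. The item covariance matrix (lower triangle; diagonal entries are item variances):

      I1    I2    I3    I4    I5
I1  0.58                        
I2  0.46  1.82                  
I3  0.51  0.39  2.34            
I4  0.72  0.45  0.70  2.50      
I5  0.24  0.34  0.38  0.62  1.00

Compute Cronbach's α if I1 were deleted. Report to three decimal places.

Cronbach's α = 0.572

Remaining items: I2, I3, I4, I5 (k = 4).
ΣVar(i) = 1.82 + 2.34 + 2.50 + 1.00 = 7.66
σ²_total = 7.66 + 2 × 2.88 = 13.42
α (item deleted) = (4/3)·(1 − 7.66/13.42) = 0.572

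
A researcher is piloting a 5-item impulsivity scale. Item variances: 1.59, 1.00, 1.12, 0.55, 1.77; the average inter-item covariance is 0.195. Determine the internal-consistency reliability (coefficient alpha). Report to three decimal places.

coefficient alpha = 0.491

sum of item variances = 1.59 + 1.00 + 1.12 + 0.55 + 1.77 = 6.03
Sum of the 10 distinct covariances = 10 × 0.195 = 1.950
σ²_total = sum of item variances + 2·Σcov = 6.03 + 2 × 1.950 = 9.930
α = (5/4)·(1 − 6.03/9.930) = 0.491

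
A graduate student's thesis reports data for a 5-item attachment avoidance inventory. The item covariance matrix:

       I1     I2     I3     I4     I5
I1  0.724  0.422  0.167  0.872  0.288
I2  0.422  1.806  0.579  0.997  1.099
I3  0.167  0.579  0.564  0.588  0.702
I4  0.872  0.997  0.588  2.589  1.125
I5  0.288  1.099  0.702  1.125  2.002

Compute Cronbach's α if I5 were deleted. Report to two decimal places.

Cronbach's α = 0.75

Remaining items: I1, I2, I3, I4 (k = 4).
ΣVar(i) = 0.724 + 1.806 + 0.564 + 2.589 = 5.683
total variance = 5.683 + 2 × 3.625 = 12.933
α (item deleted) = (4/3)·(1 − 5.683/12.933) = 0.75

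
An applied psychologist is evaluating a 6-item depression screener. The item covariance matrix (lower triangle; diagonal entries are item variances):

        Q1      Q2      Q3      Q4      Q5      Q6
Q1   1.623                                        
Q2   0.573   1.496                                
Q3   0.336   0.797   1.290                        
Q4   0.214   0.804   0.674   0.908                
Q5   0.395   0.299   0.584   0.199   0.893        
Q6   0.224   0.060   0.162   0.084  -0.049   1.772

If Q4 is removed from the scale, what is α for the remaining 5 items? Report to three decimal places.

α = 0.611

Remaining items: Q1, Q2, Q3, Q5, Q6 (k = 5).
Σσᵢ² = 1.623 + 1.496 + 1.290 + 0.893 + 1.772 = 7.074
Var(T) = 7.074 + 2 × 3.381 = 13.836
α (item deleted) = (5/4)·(1 − 7.074/13.836) = 0.611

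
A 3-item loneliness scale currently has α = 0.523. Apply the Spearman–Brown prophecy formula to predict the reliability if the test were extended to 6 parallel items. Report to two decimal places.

predicted reliability = 0.69

Length factor m = 6/3 = 2.0000
α' = m·α / (1 + (m−1)·α)
   = 6/3 × 0.523 / (1 + (6/3 − 1) × 0.523)
   = 1.0460 / 1.5230 = 0.69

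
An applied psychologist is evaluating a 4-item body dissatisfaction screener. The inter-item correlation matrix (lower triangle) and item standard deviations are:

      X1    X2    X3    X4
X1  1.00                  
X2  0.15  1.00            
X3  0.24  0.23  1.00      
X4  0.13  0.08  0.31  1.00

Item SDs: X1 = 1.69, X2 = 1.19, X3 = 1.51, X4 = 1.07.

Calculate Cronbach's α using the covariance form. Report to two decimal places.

Σσ²ᵢ = 1.69² + 1.19² + 1.51² + 1.07² = 7.6972
Covariances σ_ij = r_ij · s_i · s_j:
  σ(X1,X2) = 0.15 × 1.69 × 1.19 = 0.3017
  σ(X1,X3) = 0.24 × 1.69 × 1.51 = 0.6125
  σ(X1,X4) = 0.13 × 1.69 × 1.07 = 0.2351
  σ(X2,X3) = 0.23 × 1.19 × 1.51 = 0.4133
  σ(X2,X4) = 0.08 × 1.19 × 1.07 = 0.1019
  σ(X3,X4) = 0.31 × 1.51 × 1.07 = 0.5009
σ²_T = Σσ²ᵢ + 2·Σσ_ij = 7.6972 + 2 × 2.1654 = 12.0280
α = (4/3)·(1 − 7.6972/12.0280) = 0.48

α = 0.48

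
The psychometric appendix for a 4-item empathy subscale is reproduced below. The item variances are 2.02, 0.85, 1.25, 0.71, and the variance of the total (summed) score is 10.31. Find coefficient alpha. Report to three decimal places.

α = 0.709

Σσ²ᵢ = 2.02 + 0.85 + 1.25 + 0.71 = 4.83
α = (k/(k−1))·(1 − Σσ²ᵢ/total variance) = (4/3)·(1 − 4.83/10.31) = 0.709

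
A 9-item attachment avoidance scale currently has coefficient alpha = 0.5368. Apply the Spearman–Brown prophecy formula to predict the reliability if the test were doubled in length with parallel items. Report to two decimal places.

Length factor m = 2
α' = m·α / (1 + (m−1)·α)
   = 2 × 0.5368 / (1 + (2 − 1) × 0.5368)
   = 1.0736 / 1.5368 = 0.70

predicted reliability = 0.70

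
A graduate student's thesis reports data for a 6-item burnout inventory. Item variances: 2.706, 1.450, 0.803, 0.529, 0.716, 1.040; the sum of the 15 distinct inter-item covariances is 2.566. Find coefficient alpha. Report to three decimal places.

coefficient alpha = 0.498

ΣVar(i) = 2.706 + 1.450 + 0.803 + 0.529 + 0.716 + 1.040 = 7.244
Sum of distinct covariances = 2.566
Var(T) = ΣVar(i) + 2·Σcov = 7.244 + 2 × 2.566 = 12.376
α = (6/5)·(1 − 7.244/12.376) = 0.498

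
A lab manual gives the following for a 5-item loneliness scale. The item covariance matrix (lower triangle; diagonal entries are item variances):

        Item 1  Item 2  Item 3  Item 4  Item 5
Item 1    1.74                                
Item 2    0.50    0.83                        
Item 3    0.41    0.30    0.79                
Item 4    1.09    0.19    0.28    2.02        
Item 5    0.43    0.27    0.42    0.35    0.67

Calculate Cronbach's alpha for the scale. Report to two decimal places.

Σσ²ᵢ = 1.74 + 0.83 + 0.79 + 2.02 + 0.67 = 6.05
Sum of off-diagonal covariances = 4.24
Var(T) = 6.05 + 2 × 4.24 = 14.53
α = (k/(k−1))·(1 − Σσ²ᵢ/Var(T)) = (5/4)·(1 − 6.05/14.53) = 0.73

α = 0.73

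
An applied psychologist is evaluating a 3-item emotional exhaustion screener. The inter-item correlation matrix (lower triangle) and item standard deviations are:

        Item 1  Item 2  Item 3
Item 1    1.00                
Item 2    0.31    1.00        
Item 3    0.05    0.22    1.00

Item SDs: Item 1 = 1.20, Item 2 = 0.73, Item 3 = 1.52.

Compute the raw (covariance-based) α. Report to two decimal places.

α = 0.33

Σσ²ᵢ = 1.20² + 0.73² + 1.52² = 4.2833
Covariances σ_ij = r_ij · s_i · s_j:
  σ(Item 1,Item 2) = 0.31 × 1.20 × 0.73 = 0.2716
  σ(Item 1,Item 3) = 0.05 × 1.20 × 1.52 = 0.0912
  σ(Item 2,Item 3) = 0.22 × 0.73 × 1.52 = 0.2441
σ²_T = Σσ²ᵢ + 2·Σσ_ij = 4.2833 + 2 × 0.6069 = 5.4971
α = (3/2)·(1 − 4.2833/5.4971) = 0.33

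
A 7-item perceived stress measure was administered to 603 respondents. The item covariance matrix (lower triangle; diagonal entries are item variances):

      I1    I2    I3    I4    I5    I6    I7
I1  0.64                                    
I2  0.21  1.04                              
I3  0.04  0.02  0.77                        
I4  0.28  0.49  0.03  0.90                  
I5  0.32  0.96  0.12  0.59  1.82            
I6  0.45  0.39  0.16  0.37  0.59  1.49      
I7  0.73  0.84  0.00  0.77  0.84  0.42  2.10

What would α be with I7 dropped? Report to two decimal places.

Remaining items: I1, I2, I3, I4, I5, I6 (k = 6).
Σσᵢ² = 0.64 + 1.04 + 0.77 + 0.90 + 1.82 + 1.49 = 6.66
Var(T) = 6.66 + 2 × 5.02 = 16.70
α (item deleted) = (6/5)·(1 − 6.66/16.70) = 0.72

α = 0.72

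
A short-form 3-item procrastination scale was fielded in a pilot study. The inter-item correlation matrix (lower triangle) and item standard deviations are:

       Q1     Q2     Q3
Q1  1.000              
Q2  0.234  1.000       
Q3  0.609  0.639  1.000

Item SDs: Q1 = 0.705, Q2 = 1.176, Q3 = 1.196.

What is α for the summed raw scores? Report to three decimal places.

Σσ²ᵢ = 0.705² + 1.176² + 1.196² = 3.3104
Covariances σ_ij = r_ij · s_i · s_j:
  σ(Q1,Q2) = 0.234 × 0.705 × 1.176 = 0.1940
  σ(Q1,Q3) = 0.609 × 0.705 × 1.196 = 0.5135
  σ(Q2,Q3) = 0.639 × 1.176 × 1.196 = 0.8988
σ²_T = Σσ²ᵢ + 2·Σσ_ij = 3.3104 + 2 × 1.6063 = 6.5230
α = (3/2)·(1 − 3.3104/6.5230) = 0.739

α = 0.739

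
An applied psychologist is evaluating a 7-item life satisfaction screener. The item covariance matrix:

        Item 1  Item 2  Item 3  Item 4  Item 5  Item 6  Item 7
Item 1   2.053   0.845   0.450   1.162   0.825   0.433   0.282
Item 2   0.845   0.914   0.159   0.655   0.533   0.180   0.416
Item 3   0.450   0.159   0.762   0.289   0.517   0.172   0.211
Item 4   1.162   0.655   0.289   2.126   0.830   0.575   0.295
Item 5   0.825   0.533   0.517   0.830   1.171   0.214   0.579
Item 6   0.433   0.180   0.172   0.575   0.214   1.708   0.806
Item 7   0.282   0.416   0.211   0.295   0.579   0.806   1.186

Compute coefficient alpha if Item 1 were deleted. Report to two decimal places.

Remaining items: Item 2, Item 3, Item 4, Item 5, Item 6, Item 7 (k = 6).
ΣVar(i) = 0.914 + 0.762 + 2.126 + 1.171 + 1.708 + 1.186 = 7.867
σ²_T = 7.867 + 2 × 6.431 = 20.729
α (item deleted) = (6/5)·(1 − 7.867/20.729) = 0.74

coefficient alpha = 0.74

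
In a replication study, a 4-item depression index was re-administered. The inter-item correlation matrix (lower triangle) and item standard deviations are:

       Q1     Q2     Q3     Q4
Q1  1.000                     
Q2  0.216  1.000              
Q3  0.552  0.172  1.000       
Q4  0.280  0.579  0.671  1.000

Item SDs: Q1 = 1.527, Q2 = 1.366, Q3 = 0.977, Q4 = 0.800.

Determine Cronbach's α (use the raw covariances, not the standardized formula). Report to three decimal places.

α = 0.679

Σσ²ᵢ = 1.527² + 1.366² + 0.977² + 0.800² = 5.7922
Covariances σ_ij = r_ij · s_i · s_j:
  σ(Q1,Q2) = 0.216 × 1.527 × 1.366 = 0.4506
  σ(Q1,Q3) = 0.552 × 1.527 × 0.977 = 0.8235
  σ(Q1,Q4) = 0.280 × 1.527 × 0.800 = 0.3420
  σ(Q2,Q3) = 0.172 × 1.366 × 0.977 = 0.2295
  σ(Q2,Q4) = 0.579 × 1.366 × 0.800 = 0.6327
  σ(Q3,Q4) = 0.671 × 0.977 × 0.800 = 0.5245
σ²_T = Σσ²ᵢ + 2·Σσ_ij = 5.7922 + 2 × 3.0028 = 11.7978
α = (4/3)·(1 − 5.7922/11.7978) = 0.679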